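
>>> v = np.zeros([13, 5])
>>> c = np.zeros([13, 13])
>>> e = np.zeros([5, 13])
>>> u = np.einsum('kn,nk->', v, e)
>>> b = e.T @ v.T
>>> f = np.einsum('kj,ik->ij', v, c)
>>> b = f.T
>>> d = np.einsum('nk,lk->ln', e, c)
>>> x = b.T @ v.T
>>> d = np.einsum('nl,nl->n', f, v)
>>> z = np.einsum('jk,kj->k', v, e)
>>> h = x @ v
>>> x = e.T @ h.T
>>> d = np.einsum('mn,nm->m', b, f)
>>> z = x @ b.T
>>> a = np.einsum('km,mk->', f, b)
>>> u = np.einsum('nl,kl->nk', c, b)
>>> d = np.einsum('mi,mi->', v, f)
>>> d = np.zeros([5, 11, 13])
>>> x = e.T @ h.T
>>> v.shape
(13, 5)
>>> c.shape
(13, 13)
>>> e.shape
(5, 13)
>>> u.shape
(13, 5)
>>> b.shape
(5, 13)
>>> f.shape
(13, 5)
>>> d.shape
(5, 11, 13)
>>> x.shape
(13, 13)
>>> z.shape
(13, 5)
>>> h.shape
(13, 5)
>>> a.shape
()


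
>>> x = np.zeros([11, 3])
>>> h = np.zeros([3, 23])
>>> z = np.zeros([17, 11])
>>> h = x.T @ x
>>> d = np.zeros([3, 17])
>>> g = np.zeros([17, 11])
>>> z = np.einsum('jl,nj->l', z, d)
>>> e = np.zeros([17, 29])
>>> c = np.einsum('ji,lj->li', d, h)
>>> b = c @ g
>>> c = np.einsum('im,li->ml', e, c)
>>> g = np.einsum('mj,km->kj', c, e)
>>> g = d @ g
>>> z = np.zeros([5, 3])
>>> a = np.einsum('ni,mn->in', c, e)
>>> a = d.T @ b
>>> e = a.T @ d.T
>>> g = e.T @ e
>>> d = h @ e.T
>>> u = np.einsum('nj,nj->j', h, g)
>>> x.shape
(11, 3)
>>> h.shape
(3, 3)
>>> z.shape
(5, 3)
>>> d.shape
(3, 11)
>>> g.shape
(3, 3)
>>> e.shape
(11, 3)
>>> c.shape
(29, 3)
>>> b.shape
(3, 11)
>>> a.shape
(17, 11)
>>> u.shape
(3,)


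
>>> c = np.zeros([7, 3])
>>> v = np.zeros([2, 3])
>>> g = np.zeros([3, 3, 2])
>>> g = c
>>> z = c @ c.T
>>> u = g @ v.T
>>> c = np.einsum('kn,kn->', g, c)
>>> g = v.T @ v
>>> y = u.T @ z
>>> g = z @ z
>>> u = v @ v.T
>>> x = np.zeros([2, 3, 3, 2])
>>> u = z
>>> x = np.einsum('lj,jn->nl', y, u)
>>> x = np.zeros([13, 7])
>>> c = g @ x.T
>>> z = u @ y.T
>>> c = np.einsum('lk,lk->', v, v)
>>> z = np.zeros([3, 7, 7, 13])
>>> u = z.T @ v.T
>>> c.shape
()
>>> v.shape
(2, 3)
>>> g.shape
(7, 7)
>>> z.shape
(3, 7, 7, 13)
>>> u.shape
(13, 7, 7, 2)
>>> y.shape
(2, 7)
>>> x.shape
(13, 7)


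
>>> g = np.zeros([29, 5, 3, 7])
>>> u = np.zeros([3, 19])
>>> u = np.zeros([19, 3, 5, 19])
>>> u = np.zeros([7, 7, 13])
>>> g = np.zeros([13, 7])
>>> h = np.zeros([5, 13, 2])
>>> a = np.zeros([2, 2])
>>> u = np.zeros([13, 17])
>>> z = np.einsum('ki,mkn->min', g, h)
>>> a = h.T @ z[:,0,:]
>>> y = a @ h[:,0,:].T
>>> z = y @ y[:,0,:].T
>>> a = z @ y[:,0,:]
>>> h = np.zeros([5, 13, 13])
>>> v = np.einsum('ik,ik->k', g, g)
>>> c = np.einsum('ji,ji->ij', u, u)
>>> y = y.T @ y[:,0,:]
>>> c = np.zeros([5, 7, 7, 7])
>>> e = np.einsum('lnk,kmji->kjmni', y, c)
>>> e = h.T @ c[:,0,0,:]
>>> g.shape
(13, 7)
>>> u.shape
(13, 17)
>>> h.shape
(5, 13, 13)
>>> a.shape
(2, 13, 5)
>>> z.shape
(2, 13, 2)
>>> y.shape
(5, 13, 5)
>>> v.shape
(7,)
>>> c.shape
(5, 7, 7, 7)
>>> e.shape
(13, 13, 7)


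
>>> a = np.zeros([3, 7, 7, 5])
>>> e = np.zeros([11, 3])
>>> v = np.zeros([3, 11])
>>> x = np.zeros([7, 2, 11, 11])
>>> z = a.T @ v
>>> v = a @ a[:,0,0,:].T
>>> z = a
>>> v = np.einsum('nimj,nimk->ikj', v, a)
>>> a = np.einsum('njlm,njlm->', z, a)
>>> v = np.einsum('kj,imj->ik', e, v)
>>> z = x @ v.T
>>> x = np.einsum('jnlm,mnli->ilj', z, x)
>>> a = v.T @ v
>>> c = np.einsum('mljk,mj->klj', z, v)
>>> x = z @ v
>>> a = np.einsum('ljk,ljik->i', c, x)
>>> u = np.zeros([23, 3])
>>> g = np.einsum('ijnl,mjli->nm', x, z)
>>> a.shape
(11,)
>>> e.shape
(11, 3)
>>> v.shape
(7, 11)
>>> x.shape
(7, 2, 11, 11)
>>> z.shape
(7, 2, 11, 7)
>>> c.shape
(7, 2, 11)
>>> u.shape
(23, 3)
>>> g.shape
(11, 7)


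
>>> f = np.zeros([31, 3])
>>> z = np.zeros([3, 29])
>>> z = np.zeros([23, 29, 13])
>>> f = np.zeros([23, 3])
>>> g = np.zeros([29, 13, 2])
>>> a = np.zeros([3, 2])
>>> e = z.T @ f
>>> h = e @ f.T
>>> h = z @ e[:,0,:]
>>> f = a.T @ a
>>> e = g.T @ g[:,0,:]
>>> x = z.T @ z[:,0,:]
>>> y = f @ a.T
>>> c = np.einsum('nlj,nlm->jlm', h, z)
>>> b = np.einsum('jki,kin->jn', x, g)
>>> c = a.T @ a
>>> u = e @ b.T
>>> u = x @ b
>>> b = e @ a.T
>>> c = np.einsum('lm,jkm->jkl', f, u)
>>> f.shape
(2, 2)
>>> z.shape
(23, 29, 13)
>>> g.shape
(29, 13, 2)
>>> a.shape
(3, 2)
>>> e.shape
(2, 13, 2)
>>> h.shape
(23, 29, 3)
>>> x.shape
(13, 29, 13)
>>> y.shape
(2, 3)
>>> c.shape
(13, 29, 2)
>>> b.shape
(2, 13, 3)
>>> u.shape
(13, 29, 2)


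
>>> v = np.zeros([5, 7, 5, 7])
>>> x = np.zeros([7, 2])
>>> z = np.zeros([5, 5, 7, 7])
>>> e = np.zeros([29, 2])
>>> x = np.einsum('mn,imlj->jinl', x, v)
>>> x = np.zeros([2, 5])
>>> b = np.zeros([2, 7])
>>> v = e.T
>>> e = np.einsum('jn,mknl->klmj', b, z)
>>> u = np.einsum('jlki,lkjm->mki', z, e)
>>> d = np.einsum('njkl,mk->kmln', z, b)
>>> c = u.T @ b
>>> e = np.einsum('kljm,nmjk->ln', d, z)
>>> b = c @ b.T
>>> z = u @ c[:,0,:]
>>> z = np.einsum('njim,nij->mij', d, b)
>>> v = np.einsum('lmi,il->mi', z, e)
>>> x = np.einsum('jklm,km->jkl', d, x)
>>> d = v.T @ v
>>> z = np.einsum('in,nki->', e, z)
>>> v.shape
(7, 2)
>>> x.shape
(7, 2, 7)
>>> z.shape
()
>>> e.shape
(2, 5)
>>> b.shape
(7, 7, 2)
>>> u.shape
(2, 7, 7)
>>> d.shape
(2, 2)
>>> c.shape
(7, 7, 7)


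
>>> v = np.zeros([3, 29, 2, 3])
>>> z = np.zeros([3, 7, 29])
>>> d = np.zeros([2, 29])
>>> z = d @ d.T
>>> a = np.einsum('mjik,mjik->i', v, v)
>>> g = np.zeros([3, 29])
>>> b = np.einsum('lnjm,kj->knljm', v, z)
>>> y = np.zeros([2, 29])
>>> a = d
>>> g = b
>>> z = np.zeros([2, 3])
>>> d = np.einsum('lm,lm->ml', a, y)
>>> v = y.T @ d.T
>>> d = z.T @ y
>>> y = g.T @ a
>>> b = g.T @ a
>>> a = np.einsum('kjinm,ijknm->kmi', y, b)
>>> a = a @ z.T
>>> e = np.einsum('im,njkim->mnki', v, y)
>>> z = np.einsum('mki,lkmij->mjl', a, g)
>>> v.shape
(29, 29)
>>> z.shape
(3, 3, 2)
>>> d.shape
(3, 29)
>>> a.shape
(3, 29, 2)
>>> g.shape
(2, 29, 3, 2, 3)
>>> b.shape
(3, 2, 3, 29, 29)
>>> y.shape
(3, 2, 3, 29, 29)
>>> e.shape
(29, 3, 3, 29)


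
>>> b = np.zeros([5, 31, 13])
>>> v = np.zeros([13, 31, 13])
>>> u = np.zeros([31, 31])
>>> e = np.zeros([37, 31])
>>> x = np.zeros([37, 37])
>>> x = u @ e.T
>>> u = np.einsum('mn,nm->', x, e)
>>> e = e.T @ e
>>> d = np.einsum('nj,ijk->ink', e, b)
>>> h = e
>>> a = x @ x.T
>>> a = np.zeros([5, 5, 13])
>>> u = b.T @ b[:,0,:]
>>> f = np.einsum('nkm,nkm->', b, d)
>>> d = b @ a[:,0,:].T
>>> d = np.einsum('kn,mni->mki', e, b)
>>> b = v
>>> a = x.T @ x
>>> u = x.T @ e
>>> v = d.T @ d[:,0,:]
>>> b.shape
(13, 31, 13)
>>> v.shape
(13, 31, 13)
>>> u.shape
(37, 31)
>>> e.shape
(31, 31)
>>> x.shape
(31, 37)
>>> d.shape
(5, 31, 13)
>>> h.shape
(31, 31)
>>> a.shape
(37, 37)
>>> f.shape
()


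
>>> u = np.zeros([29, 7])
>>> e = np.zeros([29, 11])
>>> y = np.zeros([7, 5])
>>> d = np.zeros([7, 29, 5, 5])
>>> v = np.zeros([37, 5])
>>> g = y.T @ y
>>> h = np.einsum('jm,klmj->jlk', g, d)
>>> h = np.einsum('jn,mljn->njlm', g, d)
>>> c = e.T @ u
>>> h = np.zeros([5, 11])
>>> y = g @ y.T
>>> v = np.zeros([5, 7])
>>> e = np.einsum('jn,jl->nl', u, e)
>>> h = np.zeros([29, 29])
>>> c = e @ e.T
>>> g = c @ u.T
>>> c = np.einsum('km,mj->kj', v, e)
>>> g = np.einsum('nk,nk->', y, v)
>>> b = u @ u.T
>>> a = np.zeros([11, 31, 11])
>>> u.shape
(29, 7)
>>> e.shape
(7, 11)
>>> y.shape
(5, 7)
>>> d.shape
(7, 29, 5, 5)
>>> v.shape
(5, 7)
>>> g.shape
()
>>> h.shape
(29, 29)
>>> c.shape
(5, 11)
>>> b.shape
(29, 29)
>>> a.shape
(11, 31, 11)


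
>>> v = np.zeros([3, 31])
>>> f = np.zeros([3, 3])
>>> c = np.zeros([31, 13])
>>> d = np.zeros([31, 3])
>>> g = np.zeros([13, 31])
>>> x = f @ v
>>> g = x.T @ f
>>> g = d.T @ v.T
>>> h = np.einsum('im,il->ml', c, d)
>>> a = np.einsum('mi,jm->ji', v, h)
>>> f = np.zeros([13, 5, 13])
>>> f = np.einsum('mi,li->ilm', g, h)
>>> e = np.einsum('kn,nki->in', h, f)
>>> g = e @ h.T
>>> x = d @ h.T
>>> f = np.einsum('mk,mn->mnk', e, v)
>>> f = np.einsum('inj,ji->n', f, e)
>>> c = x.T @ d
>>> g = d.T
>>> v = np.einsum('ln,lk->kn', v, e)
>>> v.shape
(3, 31)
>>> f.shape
(31,)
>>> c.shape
(13, 3)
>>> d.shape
(31, 3)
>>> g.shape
(3, 31)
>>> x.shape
(31, 13)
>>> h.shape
(13, 3)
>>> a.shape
(13, 31)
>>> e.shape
(3, 3)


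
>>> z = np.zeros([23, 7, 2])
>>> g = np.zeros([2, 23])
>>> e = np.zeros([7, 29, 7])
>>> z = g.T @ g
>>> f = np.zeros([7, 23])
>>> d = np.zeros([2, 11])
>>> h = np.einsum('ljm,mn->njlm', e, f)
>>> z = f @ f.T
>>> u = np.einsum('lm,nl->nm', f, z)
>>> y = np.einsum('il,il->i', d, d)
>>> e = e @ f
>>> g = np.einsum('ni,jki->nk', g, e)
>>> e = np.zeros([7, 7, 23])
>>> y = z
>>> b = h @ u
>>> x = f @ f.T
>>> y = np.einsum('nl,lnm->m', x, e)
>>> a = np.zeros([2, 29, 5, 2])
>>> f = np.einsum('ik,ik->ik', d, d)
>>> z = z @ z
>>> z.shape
(7, 7)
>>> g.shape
(2, 29)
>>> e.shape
(7, 7, 23)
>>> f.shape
(2, 11)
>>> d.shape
(2, 11)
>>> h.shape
(23, 29, 7, 7)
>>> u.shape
(7, 23)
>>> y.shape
(23,)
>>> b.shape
(23, 29, 7, 23)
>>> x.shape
(7, 7)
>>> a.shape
(2, 29, 5, 2)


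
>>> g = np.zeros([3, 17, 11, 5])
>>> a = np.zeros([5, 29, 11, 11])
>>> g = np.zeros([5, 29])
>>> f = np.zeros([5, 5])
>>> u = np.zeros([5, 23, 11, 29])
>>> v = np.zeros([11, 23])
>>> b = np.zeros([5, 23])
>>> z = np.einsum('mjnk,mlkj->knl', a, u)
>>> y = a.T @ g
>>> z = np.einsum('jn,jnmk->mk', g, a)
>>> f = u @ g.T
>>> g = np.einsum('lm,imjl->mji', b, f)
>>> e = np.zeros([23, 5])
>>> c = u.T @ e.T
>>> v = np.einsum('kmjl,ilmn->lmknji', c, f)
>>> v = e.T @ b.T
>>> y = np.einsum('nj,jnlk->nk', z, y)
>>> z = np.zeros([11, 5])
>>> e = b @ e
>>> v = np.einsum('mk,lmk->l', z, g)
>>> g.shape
(23, 11, 5)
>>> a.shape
(5, 29, 11, 11)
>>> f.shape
(5, 23, 11, 5)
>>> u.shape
(5, 23, 11, 29)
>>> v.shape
(23,)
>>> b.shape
(5, 23)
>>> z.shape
(11, 5)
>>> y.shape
(11, 29)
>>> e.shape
(5, 5)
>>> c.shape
(29, 11, 23, 23)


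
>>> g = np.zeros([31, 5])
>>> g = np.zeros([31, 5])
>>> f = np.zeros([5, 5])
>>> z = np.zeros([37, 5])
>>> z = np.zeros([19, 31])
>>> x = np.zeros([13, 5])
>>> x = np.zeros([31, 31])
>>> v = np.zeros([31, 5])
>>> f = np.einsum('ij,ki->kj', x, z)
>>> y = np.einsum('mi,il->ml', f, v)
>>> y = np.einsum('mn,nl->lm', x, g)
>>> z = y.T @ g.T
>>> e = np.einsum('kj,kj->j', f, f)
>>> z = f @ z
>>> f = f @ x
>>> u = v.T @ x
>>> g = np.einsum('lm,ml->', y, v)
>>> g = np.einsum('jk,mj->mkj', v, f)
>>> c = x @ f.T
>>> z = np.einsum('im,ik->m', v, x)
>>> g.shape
(19, 5, 31)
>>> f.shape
(19, 31)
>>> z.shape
(5,)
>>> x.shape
(31, 31)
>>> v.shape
(31, 5)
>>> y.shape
(5, 31)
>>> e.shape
(31,)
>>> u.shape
(5, 31)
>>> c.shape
(31, 19)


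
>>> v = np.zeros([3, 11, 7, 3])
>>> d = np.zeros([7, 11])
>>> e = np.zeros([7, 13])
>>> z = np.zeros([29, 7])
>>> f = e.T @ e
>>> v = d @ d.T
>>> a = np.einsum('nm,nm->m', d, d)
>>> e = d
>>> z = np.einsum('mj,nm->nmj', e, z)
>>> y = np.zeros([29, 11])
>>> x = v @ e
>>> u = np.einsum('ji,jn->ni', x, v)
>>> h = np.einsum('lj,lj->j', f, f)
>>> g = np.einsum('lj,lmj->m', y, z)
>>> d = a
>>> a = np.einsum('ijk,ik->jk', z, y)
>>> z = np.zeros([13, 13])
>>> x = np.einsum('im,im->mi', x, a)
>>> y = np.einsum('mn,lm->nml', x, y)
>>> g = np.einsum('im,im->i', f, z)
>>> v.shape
(7, 7)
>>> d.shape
(11,)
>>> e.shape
(7, 11)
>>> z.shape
(13, 13)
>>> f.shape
(13, 13)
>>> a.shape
(7, 11)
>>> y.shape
(7, 11, 29)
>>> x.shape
(11, 7)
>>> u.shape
(7, 11)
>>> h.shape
(13,)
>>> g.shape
(13,)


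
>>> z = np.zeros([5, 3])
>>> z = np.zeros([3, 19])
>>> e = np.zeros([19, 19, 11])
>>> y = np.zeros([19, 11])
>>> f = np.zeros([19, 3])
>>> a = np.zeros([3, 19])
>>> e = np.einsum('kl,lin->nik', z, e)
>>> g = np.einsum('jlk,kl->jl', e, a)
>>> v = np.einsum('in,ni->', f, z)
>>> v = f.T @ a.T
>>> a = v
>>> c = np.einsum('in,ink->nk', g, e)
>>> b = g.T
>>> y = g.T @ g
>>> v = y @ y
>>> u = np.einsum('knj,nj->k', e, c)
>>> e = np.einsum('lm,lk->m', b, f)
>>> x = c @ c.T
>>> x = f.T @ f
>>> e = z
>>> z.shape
(3, 19)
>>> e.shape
(3, 19)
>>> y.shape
(19, 19)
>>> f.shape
(19, 3)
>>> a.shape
(3, 3)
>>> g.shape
(11, 19)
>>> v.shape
(19, 19)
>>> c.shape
(19, 3)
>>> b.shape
(19, 11)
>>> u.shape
(11,)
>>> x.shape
(3, 3)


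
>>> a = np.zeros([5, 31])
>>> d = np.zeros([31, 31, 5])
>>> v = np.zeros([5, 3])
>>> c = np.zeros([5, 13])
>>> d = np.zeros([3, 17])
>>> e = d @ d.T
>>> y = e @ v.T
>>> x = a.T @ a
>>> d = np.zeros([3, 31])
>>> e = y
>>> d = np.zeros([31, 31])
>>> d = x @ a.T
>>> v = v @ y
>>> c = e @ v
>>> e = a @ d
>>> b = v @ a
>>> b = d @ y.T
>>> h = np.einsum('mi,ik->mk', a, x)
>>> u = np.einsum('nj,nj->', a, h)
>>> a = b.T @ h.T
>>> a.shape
(3, 5)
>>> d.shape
(31, 5)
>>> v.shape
(5, 5)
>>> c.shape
(3, 5)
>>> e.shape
(5, 5)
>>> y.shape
(3, 5)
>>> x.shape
(31, 31)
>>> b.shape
(31, 3)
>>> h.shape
(5, 31)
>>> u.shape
()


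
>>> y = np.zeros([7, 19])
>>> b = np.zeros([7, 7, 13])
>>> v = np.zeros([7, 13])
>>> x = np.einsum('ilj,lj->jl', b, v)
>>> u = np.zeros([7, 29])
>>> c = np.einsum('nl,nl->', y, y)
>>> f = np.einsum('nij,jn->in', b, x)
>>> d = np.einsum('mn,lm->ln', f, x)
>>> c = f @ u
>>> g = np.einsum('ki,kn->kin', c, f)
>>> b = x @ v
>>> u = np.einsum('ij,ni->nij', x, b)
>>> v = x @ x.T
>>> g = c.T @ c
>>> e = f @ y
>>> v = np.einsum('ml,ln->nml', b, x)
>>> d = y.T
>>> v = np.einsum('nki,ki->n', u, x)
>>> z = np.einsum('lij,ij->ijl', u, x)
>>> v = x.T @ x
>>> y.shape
(7, 19)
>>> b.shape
(13, 13)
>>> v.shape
(7, 7)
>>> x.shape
(13, 7)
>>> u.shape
(13, 13, 7)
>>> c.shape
(7, 29)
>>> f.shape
(7, 7)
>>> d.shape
(19, 7)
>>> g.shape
(29, 29)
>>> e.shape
(7, 19)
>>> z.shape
(13, 7, 13)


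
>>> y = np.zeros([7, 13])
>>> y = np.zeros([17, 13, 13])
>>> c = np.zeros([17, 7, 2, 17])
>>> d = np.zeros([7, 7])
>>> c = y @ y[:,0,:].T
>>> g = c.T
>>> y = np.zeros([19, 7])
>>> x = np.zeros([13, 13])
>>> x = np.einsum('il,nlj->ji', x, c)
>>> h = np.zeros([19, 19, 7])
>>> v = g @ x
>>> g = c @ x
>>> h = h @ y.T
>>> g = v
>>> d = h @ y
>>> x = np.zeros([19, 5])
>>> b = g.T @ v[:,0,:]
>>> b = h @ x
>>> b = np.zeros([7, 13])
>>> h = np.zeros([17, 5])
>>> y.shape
(19, 7)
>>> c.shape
(17, 13, 17)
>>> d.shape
(19, 19, 7)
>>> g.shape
(17, 13, 13)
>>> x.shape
(19, 5)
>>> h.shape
(17, 5)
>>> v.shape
(17, 13, 13)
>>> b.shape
(7, 13)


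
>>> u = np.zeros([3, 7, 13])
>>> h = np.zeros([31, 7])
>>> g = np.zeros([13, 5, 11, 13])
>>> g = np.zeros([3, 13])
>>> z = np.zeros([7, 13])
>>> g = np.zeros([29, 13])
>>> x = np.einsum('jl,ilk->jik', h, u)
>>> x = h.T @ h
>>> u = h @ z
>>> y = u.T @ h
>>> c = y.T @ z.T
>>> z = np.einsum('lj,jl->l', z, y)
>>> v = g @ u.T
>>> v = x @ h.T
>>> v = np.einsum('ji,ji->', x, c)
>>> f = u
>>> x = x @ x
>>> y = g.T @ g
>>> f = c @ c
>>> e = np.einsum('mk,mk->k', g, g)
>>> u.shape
(31, 13)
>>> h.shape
(31, 7)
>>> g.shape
(29, 13)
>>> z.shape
(7,)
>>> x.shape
(7, 7)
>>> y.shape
(13, 13)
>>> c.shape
(7, 7)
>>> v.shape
()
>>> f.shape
(7, 7)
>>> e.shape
(13,)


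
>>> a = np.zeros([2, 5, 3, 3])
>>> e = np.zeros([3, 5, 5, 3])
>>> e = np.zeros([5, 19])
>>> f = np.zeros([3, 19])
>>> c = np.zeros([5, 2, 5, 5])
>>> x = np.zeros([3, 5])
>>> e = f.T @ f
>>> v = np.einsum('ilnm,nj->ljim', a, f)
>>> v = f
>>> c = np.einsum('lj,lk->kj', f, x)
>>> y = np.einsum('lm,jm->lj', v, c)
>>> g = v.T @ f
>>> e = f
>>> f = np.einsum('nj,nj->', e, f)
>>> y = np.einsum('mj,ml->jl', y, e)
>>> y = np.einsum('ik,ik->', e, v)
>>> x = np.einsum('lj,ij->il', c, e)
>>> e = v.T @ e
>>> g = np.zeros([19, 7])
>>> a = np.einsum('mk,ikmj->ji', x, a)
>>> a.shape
(3, 2)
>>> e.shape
(19, 19)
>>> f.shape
()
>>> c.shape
(5, 19)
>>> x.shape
(3, 5)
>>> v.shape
(3, 19)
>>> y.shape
()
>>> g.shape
(19, 7)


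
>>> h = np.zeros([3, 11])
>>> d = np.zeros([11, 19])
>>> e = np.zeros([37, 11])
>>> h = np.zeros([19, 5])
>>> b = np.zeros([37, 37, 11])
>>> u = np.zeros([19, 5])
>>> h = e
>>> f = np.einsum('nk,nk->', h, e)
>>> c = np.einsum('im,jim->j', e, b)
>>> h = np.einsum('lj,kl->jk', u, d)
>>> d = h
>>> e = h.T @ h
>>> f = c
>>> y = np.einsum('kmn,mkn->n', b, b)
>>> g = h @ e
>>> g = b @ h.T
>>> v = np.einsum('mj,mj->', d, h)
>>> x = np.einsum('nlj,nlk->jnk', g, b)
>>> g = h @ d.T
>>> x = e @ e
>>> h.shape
(5, 11)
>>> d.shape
(5, 11)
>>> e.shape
(11, 11)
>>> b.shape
(37, 37, 11)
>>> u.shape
(19, 5)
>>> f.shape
(37,)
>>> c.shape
(37,)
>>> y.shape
(11,)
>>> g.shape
(5, 5)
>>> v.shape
()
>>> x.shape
(11, 11)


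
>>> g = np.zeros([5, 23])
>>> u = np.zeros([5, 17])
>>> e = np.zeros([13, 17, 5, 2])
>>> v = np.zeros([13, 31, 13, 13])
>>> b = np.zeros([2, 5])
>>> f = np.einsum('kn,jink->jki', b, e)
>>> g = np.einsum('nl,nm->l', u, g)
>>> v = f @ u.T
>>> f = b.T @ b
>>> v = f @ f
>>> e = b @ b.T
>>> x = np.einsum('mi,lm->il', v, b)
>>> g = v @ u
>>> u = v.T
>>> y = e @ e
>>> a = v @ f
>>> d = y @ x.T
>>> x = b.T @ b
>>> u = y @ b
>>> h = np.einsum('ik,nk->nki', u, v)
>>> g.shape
(5, 17)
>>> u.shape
(2, 5)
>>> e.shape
(2, 2)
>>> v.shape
(5, 5)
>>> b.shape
(2, 5)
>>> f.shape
(5, 5)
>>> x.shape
(5, 5)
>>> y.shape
(2, 2)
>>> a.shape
(5, 5)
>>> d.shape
(2, 5)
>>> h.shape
(5, 5, 2)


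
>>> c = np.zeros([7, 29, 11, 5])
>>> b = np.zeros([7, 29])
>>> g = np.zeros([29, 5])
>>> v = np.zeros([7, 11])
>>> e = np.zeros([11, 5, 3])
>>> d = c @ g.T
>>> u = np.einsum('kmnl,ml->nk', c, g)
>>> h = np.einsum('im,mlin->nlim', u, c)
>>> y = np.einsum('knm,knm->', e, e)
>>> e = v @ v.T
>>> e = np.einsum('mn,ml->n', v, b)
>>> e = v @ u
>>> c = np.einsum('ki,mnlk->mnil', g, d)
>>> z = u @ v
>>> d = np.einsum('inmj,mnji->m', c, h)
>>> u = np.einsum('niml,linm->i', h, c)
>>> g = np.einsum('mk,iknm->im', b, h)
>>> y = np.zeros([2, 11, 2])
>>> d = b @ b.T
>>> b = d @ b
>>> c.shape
(7, 29, 5, 11)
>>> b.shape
(7, 29)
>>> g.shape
(5, 7)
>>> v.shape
(7, 11)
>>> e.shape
(7, 7)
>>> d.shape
(7, 7)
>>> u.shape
(29,)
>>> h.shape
(5, 29, 11, 7)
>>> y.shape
(2, 11, 2)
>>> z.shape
(11, 11)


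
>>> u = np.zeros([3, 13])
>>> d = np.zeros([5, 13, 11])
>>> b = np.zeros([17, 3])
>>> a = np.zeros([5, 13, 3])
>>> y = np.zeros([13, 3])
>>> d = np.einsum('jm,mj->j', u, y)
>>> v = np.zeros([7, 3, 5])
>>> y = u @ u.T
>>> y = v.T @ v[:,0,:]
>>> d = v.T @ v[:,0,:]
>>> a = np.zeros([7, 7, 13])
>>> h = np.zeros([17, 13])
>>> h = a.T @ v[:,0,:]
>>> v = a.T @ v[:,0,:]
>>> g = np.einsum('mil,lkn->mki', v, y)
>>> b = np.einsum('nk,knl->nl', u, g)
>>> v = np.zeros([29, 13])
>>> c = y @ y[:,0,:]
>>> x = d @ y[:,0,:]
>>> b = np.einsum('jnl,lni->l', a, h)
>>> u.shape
(3, 13)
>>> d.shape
(5, 3, 5)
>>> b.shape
(13,)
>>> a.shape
(7, 7, 13)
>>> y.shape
(5, 3, 5)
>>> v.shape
(29, 13)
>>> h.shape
(13, 7, 5)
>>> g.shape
(13, 3, 7)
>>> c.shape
(5, 3, 5)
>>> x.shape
(5, 3, 5)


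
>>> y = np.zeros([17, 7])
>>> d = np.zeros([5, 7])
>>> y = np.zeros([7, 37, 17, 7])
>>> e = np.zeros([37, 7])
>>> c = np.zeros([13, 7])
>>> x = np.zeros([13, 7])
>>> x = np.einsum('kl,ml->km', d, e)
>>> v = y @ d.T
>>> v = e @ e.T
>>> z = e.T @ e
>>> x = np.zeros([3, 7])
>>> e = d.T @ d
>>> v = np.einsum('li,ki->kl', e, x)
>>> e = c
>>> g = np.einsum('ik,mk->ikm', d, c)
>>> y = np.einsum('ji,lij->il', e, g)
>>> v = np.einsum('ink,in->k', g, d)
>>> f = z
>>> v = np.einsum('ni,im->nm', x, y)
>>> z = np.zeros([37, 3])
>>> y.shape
(7, 5)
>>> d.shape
(5, 7)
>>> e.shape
(13, 7)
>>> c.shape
(13, 7)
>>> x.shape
(3, 7)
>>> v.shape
(3, 5)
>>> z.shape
(37, 3)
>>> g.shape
(5, 7, 13)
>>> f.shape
(7, 7)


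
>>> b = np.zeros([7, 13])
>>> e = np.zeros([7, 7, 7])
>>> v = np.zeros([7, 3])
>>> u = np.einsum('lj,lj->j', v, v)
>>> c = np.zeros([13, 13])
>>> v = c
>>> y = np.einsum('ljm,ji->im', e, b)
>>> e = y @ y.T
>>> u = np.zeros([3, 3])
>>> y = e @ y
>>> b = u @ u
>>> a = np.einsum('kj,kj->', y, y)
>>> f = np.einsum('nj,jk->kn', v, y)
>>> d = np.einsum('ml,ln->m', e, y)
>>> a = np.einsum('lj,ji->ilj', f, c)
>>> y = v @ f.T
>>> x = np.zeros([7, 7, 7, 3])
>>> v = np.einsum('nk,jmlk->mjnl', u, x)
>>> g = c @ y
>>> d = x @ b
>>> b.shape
(3, 3)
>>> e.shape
(13, 13)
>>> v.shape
(7, 7, 3, 7)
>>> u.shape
(3, 3)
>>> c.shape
(13, 13)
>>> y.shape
(13, 7)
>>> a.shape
(13, 7, 13)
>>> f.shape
(7, 13)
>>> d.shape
(7, 7, 7, 3)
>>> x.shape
(7, 7, 7, 3)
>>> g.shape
(13, 7)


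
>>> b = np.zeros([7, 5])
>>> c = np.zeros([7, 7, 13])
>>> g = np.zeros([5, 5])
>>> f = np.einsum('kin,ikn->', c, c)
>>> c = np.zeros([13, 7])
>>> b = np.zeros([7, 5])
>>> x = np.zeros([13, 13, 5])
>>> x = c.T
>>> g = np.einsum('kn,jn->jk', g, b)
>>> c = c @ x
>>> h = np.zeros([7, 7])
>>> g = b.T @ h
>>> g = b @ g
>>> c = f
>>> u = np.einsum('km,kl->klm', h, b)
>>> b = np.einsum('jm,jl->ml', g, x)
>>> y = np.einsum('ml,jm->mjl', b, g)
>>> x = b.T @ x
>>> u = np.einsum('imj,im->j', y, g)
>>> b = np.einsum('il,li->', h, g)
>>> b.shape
()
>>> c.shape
()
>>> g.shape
(7, 7)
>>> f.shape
()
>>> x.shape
(13, 13)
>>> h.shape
(7, 7)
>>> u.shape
(13,)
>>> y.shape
(7, 7, 13)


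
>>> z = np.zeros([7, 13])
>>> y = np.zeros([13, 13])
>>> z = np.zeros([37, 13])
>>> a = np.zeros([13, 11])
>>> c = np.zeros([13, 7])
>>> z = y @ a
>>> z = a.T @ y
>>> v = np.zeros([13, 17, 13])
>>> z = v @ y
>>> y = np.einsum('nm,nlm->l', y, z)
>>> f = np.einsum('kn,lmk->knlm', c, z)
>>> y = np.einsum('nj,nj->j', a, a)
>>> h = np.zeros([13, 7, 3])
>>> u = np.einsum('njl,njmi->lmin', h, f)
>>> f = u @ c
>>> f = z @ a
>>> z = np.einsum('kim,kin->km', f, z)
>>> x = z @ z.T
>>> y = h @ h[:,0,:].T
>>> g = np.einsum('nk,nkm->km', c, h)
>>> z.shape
(13, 11)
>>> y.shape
(13, 7, 13)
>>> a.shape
(13, 11)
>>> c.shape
(13, 7)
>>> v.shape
(13, 17, 13)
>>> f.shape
(13, 17, 11)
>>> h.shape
(13, 7, 3)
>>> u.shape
(3, 13, 17, 13)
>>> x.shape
(13, 13)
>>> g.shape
(7, 3)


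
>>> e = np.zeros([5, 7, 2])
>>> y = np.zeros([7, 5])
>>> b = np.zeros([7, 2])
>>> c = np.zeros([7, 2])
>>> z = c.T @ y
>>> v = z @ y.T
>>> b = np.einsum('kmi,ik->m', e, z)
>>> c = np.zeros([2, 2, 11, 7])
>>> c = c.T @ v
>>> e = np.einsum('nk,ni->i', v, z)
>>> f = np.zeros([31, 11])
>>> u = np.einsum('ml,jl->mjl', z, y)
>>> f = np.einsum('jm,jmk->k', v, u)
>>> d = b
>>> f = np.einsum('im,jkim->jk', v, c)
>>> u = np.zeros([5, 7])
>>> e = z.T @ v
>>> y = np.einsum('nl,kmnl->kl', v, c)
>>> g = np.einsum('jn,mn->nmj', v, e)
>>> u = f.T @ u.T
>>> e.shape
(5, 7)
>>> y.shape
(7, 7)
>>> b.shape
(7,)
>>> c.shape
(7, 11, 2, 7)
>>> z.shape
(2, 5)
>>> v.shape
(2, 7)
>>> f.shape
(7, 11)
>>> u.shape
(11, 5)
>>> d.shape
(7,)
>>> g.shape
(7, 5, 2)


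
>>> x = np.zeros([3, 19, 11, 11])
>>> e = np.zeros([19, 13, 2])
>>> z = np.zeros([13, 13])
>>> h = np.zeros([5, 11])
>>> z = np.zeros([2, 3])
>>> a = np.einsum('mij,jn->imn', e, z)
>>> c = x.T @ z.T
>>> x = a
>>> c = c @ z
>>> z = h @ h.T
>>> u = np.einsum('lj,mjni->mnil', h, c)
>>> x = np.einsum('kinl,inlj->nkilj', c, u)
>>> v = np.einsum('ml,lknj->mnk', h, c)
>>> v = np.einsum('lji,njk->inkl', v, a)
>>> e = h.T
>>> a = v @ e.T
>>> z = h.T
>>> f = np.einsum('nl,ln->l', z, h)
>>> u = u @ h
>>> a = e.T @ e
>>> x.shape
(19, 11, 11, 3, 5)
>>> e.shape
(11, 5)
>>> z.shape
(11, 5)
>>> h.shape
(5, 11)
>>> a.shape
(5, 5)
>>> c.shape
(11, 11, 19, 3)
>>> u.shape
(11, 19, 3, 11)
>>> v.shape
(11, 13, 3, 5)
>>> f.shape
(5,)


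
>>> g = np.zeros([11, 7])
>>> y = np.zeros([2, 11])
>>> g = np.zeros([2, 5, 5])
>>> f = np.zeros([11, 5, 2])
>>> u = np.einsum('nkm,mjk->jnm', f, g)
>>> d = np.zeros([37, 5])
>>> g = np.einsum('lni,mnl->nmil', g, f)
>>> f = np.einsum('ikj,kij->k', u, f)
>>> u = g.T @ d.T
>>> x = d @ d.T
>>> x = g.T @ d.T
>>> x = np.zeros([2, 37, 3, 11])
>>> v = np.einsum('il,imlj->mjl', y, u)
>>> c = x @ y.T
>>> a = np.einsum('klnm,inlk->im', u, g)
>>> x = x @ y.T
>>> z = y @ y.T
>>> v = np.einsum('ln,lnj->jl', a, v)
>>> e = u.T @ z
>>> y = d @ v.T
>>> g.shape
(5, 11, 5, 2)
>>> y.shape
(37, 11)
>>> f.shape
(11,)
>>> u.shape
(2, 5, 11, 37)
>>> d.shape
(37, 5)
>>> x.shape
(2, 37, 3, 2)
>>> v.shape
(11, 5)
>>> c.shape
(2, 37, 3, 2)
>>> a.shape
(5, 37)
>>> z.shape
(2, 2)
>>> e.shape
(37, 11, 5, 2)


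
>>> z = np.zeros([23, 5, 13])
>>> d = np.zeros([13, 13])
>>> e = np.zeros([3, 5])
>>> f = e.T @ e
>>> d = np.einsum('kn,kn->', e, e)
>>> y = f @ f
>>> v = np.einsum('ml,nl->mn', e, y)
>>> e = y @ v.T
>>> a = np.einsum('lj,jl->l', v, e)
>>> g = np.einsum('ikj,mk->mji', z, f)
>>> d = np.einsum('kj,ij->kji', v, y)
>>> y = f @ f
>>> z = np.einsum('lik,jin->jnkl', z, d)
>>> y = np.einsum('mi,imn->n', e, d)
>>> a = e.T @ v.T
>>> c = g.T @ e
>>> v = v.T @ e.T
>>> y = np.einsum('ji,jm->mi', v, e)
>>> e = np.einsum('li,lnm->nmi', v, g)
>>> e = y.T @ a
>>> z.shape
(3, 5, 13, 23)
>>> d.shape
(3, 5, 5)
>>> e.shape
(5, 3)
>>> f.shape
(5, 5)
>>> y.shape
(3, 5)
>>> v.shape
(5, 5)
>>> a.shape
(3, 3)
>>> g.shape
(5, 13, 23)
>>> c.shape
(23, 13, 3)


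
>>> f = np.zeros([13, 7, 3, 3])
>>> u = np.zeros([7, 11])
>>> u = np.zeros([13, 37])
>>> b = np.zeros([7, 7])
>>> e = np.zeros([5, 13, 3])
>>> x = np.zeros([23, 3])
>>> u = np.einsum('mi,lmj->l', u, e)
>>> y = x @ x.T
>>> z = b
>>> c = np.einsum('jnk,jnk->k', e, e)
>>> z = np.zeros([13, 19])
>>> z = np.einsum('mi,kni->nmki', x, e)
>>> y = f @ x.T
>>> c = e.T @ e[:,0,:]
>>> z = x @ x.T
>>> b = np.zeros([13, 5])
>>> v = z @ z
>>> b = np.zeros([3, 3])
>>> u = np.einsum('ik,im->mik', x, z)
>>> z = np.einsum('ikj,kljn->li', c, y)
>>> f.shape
(13, 7, 3, 3)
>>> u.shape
(23, 23, 3)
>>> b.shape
(3, 3)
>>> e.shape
(5, 13, 3)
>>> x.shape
(23, 3)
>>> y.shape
(13, 7, 3, 23)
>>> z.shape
(7, 3)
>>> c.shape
(3, 13, 3)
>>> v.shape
(23, 23)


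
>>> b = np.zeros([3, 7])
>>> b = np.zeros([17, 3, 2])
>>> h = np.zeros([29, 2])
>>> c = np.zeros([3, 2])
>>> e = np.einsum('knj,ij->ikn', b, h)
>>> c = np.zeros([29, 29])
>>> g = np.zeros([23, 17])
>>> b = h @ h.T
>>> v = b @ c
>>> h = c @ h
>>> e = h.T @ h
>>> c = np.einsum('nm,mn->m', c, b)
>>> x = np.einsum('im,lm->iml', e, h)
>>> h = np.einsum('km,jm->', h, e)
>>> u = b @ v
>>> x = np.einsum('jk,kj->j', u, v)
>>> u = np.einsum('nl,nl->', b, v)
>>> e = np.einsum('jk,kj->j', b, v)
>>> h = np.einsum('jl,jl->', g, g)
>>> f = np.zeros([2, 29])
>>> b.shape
(29, 29)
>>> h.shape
()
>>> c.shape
(29,)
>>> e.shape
(29,)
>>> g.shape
(23, 17)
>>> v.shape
(29, 29)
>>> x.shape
(29,)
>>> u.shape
()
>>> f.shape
(2, 29)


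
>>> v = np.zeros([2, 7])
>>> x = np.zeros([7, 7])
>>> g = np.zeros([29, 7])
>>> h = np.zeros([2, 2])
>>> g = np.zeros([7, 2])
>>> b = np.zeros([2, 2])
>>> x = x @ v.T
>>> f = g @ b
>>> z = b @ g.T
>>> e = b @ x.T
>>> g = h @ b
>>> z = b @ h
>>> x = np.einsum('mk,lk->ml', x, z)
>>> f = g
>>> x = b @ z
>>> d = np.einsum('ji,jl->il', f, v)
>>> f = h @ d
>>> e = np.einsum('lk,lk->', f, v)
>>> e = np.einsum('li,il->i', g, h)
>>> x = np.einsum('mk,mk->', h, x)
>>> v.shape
(2, 7)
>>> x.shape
()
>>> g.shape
(2, 2)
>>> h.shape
(2, 2)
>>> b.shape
(2, 2)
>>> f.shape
(2, 7)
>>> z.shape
(2, 2)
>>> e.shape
(2,)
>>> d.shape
(2, 7)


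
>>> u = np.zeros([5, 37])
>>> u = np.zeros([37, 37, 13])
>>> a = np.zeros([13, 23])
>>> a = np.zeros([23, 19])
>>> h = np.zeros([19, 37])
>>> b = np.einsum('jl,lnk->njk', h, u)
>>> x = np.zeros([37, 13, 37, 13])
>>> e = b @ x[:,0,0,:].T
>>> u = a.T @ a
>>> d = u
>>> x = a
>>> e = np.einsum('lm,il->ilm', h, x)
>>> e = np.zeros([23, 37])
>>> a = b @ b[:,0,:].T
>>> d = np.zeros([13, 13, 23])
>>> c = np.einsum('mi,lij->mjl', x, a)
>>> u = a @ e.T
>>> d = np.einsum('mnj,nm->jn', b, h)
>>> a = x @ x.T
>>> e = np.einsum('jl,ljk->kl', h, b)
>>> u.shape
(37, 19, 23)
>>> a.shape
(23, 23)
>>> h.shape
(19, 37)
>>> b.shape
(37, 19, 13)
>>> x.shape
(23, 19)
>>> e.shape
(13, 37)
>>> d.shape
(13, 19)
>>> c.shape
(23, 37, 37)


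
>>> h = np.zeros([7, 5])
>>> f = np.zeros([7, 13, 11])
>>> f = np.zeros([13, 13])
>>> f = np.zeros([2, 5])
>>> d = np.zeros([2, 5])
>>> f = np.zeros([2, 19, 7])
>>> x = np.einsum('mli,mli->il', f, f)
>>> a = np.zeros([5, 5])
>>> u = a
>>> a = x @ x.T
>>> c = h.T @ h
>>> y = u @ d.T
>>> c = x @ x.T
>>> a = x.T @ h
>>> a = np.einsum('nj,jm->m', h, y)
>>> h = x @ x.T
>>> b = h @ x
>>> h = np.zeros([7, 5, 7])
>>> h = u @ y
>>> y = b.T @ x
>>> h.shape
(5, 2)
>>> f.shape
(2, 19, 7)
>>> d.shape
(2, 5)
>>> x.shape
(7, 19)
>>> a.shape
(2,)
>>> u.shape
(5, 5)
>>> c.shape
(7, 7)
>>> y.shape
(19, 19)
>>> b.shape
(7, 19)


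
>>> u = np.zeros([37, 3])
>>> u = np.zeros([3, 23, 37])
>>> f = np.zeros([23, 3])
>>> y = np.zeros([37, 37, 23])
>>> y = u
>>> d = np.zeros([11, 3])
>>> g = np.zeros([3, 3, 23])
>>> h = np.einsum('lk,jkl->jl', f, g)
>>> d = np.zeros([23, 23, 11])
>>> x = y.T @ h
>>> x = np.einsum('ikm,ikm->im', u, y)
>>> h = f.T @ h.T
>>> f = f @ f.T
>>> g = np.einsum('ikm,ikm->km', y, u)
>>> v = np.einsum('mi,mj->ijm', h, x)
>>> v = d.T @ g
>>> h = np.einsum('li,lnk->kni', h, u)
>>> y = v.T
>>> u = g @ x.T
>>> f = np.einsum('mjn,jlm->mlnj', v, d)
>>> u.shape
(23, 3)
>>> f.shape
(11, 23, 37, 23)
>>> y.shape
(37, 23, 11)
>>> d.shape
(23, 23, 11)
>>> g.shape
(23, 37)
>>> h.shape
(37, 23, 3)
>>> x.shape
(3, 37)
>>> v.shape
(11, 23, 37)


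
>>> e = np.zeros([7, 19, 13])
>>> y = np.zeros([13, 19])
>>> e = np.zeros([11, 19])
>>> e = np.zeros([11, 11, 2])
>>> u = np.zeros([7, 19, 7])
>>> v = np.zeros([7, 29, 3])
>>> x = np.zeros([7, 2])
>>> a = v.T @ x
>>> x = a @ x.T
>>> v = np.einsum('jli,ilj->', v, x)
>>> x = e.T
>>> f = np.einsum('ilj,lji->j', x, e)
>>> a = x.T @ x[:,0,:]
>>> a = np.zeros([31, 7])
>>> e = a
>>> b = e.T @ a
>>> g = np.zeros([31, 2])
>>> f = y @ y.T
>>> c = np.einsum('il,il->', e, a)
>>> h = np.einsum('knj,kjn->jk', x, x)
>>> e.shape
(31, 7)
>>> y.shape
(13, 19)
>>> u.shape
(7, 19, 7)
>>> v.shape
()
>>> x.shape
(2, 11, 11)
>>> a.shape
(31, 7)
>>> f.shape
(13, 13)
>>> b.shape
(7, 7)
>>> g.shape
(31, 2)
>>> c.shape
()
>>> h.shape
(11, 2)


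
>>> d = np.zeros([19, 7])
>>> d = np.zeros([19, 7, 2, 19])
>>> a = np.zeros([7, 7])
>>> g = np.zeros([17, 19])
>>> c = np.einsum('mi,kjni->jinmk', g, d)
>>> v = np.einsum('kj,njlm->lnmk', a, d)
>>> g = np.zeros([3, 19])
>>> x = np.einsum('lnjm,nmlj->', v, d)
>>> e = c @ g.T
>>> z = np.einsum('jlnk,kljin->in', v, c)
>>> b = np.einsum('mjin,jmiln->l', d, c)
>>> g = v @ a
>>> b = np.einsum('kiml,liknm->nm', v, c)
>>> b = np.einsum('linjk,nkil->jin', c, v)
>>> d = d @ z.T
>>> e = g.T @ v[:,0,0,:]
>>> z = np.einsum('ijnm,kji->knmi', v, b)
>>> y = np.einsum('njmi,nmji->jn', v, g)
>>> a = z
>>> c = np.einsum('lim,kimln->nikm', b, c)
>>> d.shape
(19, 7, 2, 17)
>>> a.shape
(17, 19, 7, 2)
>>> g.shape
(2, 19, 19, 7)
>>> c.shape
(19, 19, 7, 2)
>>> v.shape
(2, 19, 19, 7)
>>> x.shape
()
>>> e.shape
(7, 19, 19, 7)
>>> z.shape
(17, 19, 7, 2)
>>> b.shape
(17, 19, 2)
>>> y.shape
(19, 2)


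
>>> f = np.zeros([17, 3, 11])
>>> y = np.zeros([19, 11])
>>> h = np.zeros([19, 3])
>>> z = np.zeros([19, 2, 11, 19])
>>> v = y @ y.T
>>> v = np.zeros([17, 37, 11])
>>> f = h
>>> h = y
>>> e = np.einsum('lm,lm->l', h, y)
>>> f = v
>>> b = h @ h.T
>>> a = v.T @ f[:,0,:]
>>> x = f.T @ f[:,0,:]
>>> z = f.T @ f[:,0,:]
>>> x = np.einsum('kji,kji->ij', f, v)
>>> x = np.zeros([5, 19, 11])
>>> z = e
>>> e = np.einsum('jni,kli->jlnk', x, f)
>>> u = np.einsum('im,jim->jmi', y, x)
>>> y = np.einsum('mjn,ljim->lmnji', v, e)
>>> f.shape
(17, 37, 11)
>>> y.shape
(5, 17, 11, 37, 19)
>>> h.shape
(19, 11)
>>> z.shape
(19,)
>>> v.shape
(17, 37, 11)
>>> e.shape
(5, 37, 19, 17)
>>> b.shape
(19, 19)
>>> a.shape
(11, 37, 11)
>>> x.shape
(5, 19, 11)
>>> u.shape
(5, 11, 19)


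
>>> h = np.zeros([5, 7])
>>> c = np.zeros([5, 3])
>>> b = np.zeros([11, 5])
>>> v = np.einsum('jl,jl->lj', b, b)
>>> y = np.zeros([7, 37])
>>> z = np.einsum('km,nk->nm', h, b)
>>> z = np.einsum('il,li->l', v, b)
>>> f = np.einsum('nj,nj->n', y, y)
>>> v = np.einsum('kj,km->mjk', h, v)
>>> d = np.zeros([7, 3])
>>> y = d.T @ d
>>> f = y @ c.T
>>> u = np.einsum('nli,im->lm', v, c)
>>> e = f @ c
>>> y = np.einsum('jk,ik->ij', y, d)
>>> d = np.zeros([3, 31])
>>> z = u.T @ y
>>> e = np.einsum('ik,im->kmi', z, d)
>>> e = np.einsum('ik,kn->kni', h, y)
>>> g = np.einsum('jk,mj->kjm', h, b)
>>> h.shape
(5, 7)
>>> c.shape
(5, 3)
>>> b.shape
(11, 5)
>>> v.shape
(11, 7, 5)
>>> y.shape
(7, 3)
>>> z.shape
(3, 3)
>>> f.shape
(3, 5)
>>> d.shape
(3, 31)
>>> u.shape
(7, 3)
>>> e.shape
(7, 3, 5)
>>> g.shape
(7, 5, 11)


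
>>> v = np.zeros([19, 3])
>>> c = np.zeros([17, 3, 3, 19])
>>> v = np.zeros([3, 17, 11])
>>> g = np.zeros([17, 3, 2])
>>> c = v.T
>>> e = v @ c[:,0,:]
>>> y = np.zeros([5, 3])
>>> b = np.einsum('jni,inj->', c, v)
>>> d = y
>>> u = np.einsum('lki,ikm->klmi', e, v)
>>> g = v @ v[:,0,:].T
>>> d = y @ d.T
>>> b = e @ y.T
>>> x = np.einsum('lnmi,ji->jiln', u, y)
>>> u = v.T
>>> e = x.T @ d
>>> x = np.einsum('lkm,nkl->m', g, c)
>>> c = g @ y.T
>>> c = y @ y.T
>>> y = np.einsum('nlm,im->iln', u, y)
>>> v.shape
(3, 17, 11)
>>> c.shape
(5, 5)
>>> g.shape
(3, 17, 3)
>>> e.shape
(3, 17, 3, 5)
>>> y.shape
(5, 17, 11)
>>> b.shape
(3, 17, 5)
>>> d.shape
(5, 5)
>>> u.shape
(11, 17, 3)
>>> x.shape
(3,)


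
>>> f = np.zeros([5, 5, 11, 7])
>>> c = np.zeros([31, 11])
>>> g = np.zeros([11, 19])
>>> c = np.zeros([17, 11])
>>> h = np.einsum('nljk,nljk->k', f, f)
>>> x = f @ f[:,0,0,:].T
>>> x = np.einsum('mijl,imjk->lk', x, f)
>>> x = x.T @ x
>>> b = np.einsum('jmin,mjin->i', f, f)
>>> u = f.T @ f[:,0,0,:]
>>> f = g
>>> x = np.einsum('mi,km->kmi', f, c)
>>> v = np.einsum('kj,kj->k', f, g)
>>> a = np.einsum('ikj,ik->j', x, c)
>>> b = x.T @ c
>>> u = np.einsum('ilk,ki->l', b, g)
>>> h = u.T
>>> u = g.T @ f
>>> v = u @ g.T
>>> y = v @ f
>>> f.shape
(11, 19)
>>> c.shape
(17, 11)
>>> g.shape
(11, 19)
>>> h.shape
(11,)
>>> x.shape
(17, 11, 19)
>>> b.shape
(19, 11, 11)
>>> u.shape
(19, 19)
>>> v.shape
(19, 11)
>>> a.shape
(19,)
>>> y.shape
(19, 19)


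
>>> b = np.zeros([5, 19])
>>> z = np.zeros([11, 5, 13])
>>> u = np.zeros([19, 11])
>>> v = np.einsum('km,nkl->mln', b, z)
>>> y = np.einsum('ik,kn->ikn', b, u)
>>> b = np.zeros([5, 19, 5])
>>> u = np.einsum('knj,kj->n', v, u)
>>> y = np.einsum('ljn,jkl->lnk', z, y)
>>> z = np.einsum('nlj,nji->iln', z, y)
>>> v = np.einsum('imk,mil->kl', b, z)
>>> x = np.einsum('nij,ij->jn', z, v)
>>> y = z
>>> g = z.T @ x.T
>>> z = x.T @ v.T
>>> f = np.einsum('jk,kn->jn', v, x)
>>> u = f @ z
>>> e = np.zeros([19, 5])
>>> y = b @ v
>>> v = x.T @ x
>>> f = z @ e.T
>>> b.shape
(5, 19, 5)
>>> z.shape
(19, 5)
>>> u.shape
(5, 5)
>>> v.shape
(19, 19)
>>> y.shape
(5, 19, 11)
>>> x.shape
(11, 19)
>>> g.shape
(11, 5, 11)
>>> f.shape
(19, 19)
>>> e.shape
(19, 5)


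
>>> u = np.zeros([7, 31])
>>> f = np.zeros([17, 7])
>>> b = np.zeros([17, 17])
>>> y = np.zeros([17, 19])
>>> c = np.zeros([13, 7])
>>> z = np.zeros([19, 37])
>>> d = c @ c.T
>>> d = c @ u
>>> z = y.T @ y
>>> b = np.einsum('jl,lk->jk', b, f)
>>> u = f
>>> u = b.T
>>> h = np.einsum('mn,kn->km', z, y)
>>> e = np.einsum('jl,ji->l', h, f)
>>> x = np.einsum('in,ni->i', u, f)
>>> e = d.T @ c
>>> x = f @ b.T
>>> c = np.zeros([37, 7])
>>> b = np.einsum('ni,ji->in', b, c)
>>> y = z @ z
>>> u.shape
(7, 17)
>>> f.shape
(17, 7)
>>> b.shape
(7, 17)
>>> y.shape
(19, 19)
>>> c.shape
(37, 7)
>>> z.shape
(19, 19)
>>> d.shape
(13, 31)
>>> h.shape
(17, 19)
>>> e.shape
(31, 7)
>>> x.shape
(17, 17)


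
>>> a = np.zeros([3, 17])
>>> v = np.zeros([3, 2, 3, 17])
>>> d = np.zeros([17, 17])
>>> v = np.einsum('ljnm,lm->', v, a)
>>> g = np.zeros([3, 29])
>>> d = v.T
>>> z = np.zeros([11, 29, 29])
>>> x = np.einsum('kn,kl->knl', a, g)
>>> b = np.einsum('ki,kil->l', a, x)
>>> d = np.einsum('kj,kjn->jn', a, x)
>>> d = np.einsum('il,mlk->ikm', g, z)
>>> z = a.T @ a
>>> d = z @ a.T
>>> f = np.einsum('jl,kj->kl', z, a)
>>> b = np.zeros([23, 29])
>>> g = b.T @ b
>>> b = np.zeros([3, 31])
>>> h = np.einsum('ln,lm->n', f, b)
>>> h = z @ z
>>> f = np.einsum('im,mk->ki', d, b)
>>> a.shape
(3, 17)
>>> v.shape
()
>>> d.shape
(17, 3)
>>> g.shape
(29, 29)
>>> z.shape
(17, 17)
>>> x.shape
(3, 17, 29)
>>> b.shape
(3, 31)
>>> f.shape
(31, 17)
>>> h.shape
(17, 17)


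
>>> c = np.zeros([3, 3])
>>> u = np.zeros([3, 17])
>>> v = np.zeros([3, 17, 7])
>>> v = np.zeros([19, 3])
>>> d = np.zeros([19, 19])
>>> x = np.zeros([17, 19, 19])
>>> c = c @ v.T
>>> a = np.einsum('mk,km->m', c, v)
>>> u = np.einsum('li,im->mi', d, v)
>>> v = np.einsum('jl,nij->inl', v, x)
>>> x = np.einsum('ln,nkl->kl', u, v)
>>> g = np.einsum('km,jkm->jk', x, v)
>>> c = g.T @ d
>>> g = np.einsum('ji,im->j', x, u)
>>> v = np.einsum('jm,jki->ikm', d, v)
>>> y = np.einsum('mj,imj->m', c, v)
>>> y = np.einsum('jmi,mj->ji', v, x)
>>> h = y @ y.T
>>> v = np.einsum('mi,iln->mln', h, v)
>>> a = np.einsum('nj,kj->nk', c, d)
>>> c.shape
(17, 19)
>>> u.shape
(3, 19)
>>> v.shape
(3, 17, 19)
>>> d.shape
(19, 19)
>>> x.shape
(17, 3)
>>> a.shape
(17, 19)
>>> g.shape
(17,)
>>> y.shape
(3, 19)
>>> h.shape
(3, 3)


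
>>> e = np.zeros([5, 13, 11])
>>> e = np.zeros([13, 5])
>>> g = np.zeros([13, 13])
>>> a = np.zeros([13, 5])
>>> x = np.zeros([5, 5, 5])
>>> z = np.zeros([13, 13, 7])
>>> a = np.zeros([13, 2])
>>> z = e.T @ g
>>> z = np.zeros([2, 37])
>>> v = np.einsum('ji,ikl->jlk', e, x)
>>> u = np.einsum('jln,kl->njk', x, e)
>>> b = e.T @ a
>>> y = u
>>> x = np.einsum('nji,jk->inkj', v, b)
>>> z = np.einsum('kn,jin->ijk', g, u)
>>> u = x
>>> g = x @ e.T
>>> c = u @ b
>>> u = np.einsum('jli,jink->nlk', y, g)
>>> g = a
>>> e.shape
(13, 5)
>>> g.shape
(13, 2)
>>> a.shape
(13, 2)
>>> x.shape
(5, 13, 2, 5)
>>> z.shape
(5, 5, 13)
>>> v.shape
(13, 5, 5)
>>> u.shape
(2, 5, 13)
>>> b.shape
(5, 2)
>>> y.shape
(5, 5, 13)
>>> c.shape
(5, 13, 2, 2)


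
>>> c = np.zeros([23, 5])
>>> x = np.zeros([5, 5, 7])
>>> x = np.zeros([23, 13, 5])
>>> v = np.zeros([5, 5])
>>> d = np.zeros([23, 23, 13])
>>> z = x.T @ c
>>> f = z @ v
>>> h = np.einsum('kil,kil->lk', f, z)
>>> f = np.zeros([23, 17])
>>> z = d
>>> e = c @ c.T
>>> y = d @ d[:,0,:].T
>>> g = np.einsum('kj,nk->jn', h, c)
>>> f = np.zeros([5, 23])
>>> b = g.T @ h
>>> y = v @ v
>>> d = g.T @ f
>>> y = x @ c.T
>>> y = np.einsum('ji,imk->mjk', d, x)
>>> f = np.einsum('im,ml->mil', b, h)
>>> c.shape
(23, 5)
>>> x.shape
(23, 13, 5)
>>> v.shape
(5, 5)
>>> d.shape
(23, 23)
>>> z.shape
(23, 23, 13)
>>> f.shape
(5, 23, 5)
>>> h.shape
(5, 5)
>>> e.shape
(23, 23)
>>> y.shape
(13, 23, 5)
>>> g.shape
(5, 23)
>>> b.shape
(23, 5)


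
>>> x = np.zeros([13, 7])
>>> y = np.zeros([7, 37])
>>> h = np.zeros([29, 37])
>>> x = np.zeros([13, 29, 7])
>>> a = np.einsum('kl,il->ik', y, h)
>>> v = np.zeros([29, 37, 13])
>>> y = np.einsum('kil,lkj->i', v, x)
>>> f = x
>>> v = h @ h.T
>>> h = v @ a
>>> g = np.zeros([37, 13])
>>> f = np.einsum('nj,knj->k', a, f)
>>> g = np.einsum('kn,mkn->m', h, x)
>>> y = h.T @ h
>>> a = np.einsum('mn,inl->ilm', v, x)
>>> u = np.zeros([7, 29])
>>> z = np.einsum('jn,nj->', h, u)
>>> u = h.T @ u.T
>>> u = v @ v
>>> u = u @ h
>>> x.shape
(13, 29, 7)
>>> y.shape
(7, 7)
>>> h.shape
(29, 7)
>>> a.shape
(13, 7, 29)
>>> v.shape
(29, 29)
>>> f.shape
(13,)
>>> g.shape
(13,)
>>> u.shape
(29, 7)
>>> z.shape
()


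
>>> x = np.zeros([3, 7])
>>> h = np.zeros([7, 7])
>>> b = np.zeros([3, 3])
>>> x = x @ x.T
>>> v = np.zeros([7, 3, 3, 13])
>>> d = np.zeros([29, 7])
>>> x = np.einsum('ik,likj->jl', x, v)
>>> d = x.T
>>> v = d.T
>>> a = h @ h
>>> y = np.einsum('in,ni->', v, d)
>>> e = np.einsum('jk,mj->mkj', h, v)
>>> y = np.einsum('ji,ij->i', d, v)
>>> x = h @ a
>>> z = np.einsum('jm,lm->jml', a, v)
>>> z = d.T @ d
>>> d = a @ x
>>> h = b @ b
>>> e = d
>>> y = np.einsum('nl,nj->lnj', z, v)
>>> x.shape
(7, 7)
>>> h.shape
(3, 3)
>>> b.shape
(3, 3)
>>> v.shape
(13, 7)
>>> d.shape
(7, 7)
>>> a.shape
(7, 7)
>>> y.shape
(13, 13, 7)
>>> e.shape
(7, 7)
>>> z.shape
(13, 13)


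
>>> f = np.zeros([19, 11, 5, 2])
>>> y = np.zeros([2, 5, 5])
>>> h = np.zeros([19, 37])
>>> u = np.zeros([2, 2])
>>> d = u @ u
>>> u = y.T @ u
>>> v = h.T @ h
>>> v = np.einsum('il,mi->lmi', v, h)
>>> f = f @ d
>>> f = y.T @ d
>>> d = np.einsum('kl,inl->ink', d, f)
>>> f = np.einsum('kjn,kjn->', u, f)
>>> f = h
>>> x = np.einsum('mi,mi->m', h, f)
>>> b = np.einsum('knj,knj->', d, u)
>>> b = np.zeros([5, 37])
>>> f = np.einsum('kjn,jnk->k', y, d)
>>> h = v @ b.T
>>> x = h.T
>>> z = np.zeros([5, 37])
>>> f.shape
(2,)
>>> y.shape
(2, 5, 5)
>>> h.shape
(37, 19, 5)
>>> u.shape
(5, 5, 2)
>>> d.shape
(5, 5, 2)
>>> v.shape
(37, 19, 37)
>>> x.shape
(5, 19, 37)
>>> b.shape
(5, 37)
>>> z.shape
(5, 37)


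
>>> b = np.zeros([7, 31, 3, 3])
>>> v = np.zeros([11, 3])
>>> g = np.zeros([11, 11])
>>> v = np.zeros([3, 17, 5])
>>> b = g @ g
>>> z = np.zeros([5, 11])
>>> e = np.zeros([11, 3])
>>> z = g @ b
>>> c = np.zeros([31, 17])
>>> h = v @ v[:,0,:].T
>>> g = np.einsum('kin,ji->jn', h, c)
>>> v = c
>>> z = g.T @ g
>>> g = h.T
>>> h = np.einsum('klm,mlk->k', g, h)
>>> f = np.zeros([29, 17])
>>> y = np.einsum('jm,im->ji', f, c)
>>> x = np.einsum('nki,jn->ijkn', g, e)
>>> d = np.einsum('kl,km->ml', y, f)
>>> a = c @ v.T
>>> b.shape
(11, 11)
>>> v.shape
(31, 17)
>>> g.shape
(3, 17, 3)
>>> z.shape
(3, 3)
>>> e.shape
(11, 3)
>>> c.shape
(31, 17)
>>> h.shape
(3,)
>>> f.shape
(29, 17)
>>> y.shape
(29, 31)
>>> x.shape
(3, 11, 17, 3)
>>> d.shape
(17, 31)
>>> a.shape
(31, 31)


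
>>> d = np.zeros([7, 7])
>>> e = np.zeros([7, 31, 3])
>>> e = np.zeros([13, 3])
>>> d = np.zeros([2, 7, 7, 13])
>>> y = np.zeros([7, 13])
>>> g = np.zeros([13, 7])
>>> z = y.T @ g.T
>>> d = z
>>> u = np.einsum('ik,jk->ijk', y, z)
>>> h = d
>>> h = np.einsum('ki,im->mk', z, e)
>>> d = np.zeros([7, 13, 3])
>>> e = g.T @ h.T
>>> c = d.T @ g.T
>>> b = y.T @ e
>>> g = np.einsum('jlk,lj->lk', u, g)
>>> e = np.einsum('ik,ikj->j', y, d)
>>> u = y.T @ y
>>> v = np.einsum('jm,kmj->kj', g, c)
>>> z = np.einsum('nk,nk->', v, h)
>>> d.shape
(7, 13, 3)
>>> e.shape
(3,)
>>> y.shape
(7, 13)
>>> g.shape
(13, 13)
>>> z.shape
()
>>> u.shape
(13, 13)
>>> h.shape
(3, 13)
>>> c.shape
(3, 13, 13)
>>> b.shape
(13, 3)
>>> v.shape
(3, 13)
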